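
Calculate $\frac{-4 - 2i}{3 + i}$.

Multiply numerator and denominator by conjugate (3 - i):
= (-4 - 2i)(3 - i) / (3^2 + 1^2)
= (-14 - 2i) / 10
Divide through by 2: (-7 - i) / 5
= -7/5 - (1/5)i


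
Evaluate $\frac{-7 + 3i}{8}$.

Divisor is real, so divide each part by 8:
= -7/8 + (3/8)i


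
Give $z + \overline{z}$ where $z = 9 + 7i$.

z + conjugate(z) = (a + bi) + (a - bi) = 2a
= 2 * 9 = 18


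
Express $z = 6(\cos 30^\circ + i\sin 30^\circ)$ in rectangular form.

a = r cos θ = 6 * sqrt(3)/2 = 3*sqrt(3)
b = r sin θ = 6 * 1/2 = 3
z = 3*sqrt(3) + 3i


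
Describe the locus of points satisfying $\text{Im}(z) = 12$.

Im(z) = y where z = x + yi; the equation y = 12 is satisfied by all points with that y-coordinate
Locus: Horizontal line y = 12


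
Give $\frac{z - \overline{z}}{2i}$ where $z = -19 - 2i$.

z - conjugate(z) = 2bi
(z - conjugate(z))/(2i) = 2bi/(2i) = b = -2


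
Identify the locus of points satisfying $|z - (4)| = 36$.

|z - z0| = r describes a circle centered at z0 with radius r
Here z0 = 4 and r = 36
Locus: Circle centered at (4, 0) with radius 36


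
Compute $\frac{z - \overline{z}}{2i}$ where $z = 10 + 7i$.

z - conjugate(z) = 2bi
(z - conjugate(z))/(2i) = 2bi/(2i) = b = 7


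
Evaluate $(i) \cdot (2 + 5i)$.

(a1*a2 - b1*b2) + (a1*b2 + b1*a2)i
= (0 - 5) + (0 + 2)i
= -5 + 2i


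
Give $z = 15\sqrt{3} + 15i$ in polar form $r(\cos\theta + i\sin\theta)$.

r = |z| = sqrt(a^2 + b^2) = sqrt((15*sqrt(3))^2 + (15)^2) = sqrt(675 + 225) = sqrt(900) = 30
θ = arctan(b/a) = arctan(15/25.9808) (quadrant-adjusted) = 30°
z = 30(cos 30° + i sin 30°)


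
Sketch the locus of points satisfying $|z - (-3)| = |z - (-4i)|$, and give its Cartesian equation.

|z - z1| = |z - z2| means z is equidistant from z1 and z2,
i.e. the perpendicular bisector of the segment from (-3, 0) to (0, -4) (midpoint (-3/2, -2)).
With z = x + yi, square both sides:
(x - (-3))^2 + (y - 0)^2 = (x - 0)^2 + (y - (-4))^2
The x^2 and y^2 terms cancel: 6x + (-8)y = 16 - 9 = 7
Simplify: 6x - 8y = 7
Locus: Perpendicular bisector of the segment from (-3, 0) to (0, -4): the line 6x - 8y = 7


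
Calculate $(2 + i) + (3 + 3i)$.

(2 + 3) + (1 + 3)i = 5 + 4i


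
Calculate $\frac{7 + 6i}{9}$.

Divisor is real, so divide each part by 9:
= 7/9 + (2/3)i


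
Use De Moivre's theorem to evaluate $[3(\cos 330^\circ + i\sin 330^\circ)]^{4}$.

By De Moivre: z^n = r^n(cos(nθ) + i sin(nθ))
= 3^4(cos(4*330°) + i sin(4*330°))
= 81(cos 240° + i sin 240°)
= -81/2 - (81*sqrt(3)/2)i


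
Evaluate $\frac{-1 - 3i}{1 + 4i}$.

Multiply numerator and denominator by conjugate (1 - 4i):
= (-1 - 3i)(1 - 4i) / (1^2 + 4^2)
= (-13 + i) / 17
= -13/17 + (1/17)i


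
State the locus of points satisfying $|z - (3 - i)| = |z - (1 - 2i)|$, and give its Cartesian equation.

|z - z1| = |z - z2| means z is equidistant from z1 and z2,
i.e. the perpendicular bisector of the segment from (3, -1) to (1, -2) (midpoint (2, -3/2)).
With z = x + yi, square both sides:
(x - 3)^2 + (y - (-1))^2 = (x - 1)^2 + (y - (-2))^2
The x^2 and y^2 terms cancel: -4x + (-2)y = 5 - 10 = -5
Simplify: 4x + 2y = 5
Locus: Perpendicular bisector of the segment from (3, -1) to (1, -2): the line 4x + 2y = 5


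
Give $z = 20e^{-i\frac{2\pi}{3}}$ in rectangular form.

a = r cos θ = 20 * -1/2 = -10
b = r sin θ = 20 * -sqrt(3)/2 = -10*sqrt(3)
z = -10 - 10*sqrt(3)i


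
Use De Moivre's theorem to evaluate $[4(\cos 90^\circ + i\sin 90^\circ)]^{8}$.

By De Moivre: z^n = r^n(cos(nθ) + i sin(nθ))
= 4^8(cos(8*90°) + i sin(8*90°))
= 65536(cos 0° + i sin 0°)
= 65536


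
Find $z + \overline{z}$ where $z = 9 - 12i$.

z + conjugate(z) = (a + bi) + (a - bi) = 2a
= 2 * 9 = 18


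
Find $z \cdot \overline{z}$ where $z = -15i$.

z * conjugate(z) = |z|^2 = a^2 + b^2
= 0^2 + (-15)^2 = 225


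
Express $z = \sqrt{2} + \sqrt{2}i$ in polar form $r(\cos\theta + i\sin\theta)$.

r = |z| = sqrt(a^2 + b^2) = sqrt((sqrt(2))^2 + (sqrt(2))^2) = sqrt(2 + 2) = sqrt(4) = 2
θ = arctan(b/a) = arctan(1.4142/1.4142) (quadrant-adjusted) = 45°
z = 2(cos 45° + i sin 45°)


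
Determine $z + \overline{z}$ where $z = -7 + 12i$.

z + conjugate(z) = (a + bi) + (a - bi) = 2a
= 2 * (-7) = -14


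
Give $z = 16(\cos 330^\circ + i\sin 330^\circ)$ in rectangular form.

a = r cos θ = 16 * sqrt(3)/2 = 8*sqrt(3)
b = r sin θ = 16 * -1/2 = -8
z = 8*sqrt(3) - 8i


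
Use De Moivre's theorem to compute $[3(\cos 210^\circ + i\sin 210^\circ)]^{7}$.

By De Moivre: z^n = r^n(cos(nθ) + i sin(nθ))
= 3^7(cos(7*210°) + i sin(7*210°))
= 2187(cos 30° + i sin 30°)
= 2187*sqrt(3)/2 + (2187/2)i


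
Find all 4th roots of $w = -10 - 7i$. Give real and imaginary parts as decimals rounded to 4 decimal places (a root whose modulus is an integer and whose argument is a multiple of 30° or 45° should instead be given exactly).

|w| = sqrt(149) ≈ 12.206556, arg(w) ≈ 214.992020°
Root modulus = sqrt(149)^(1/4) ≈ 1.869168
Root arguments: θ_k = (arg(w) + 360°k)/4 for k = 0, 1, ..., 3
Compute each root as (root modulus)(cos θ_k + i sin θ_k) using full-precision intermediates, then round to 4 decimal places.
Roots: 1.1053 + 1.5073i, -1.5073 + 1.1053i, -1.1053 - 1.5073i, 1.5073 - 1.1053i


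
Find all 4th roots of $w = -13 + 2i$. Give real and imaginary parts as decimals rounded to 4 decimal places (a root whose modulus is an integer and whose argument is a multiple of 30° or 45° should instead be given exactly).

|w| = sqrt(173) ≈ 13.152946, arg(w) ≈ 171.253838°
Root modulus = sqrt(173)^(1/4) ≈ 1.904389
Root arguments: θ_k = (arg(w) + 360°k)/4 for k = 0, 1, ..., 3
Compute each root as (root modulus)(cos θ_k + i sin θ_k) using full-precision intermediates, then round to 4 decimal places.
Roots: 1.3970 + 1.2942i, -1.2942 + 1.3970i, -1.3970 - 1.2942i, 1.2942 - 1.3970i


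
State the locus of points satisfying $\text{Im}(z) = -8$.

Im(z) = y where z = x + yi; the equation y = -8 is satisfied by all points with that y-coordinate
Locus: Horizontal line y = -8


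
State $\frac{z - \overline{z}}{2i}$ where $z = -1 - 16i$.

z - conjugate(z) = 2bi
(z - conjugate(z))/(2i) = 2bi/(2i) = b = -16


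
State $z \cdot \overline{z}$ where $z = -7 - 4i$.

z * conjugate(z) = |z|^2 = a^2 + b^2
= (-7)^2 + (-4)^2 = 65


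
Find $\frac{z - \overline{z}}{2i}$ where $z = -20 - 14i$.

z - conjugate(z) = 2bi
(z - conjugate(z))/(2i) = 2bi/(2i) = b = -14


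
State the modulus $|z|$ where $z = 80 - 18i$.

|z| = sqrt(a^2 + b^2) = sqrt(80^2 + (-18)^2) = sqrt(6724) = 82


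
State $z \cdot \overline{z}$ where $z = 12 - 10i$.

z * conjugate(z) = |z|^2 = a^2 + b^2
= 12^2 + (-10)^2 = 244


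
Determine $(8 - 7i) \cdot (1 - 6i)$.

(a1*a2 - b1*b2) + (a1*b2 + b1*a2)i
= (8 - 42) + (-48 + (-7))i
= -34 - 55i


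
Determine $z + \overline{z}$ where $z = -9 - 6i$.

z + conjugate(z) = (a + bi) + (a - bi) = 2a
= 2 * (-9) = -18


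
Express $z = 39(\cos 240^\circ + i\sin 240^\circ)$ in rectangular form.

a = r cos θ = 39 * -1/2 = -39/2
b = r sin θ = 39 * -sqrt(3)/2 = -39*sqrt(3)/2
z = -39/2 - (39*sqrt(3)/2)i


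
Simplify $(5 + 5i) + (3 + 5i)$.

(5 + 3) + (5 + 5)i = 8 + 10i


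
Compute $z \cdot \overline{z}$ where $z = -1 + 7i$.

z * conjugate(z) = |z|^2 = a^2 + b^2
= (-1)^2 + 7^2 = 50


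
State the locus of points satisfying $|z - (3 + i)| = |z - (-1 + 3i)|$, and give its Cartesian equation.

|z - z1| = |z - z2| means z is equidistant from z1 and z2,
i.e. the perpendicular bisector of the segment from (3, 1) to (-1, 3) (midpoint (1, 2)).
With z = x + yi, square both sides:
(x - 3)^2 + (y - 1)^2 = (x - (-1))^2 + (y - 3)^2
The x^2 and y^2 terms cancel: -8x + 4y = 10 - 10 = 0
Simplify: 2x - y = 0
Locus: Perpendicular bisector of the segment from (3, 1) to (-1, 3): the line 2x - y = 0


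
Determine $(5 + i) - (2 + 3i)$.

(5 - 2) + (1 - 3)i = 3 - 2i


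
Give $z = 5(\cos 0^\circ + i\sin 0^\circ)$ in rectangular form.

a = r cos θ = 5 * 1 = 5
b = r sin θ = 5 * 0 = 0
z = 5


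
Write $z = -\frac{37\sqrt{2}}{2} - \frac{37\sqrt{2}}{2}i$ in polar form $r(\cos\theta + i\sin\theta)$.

r = |z| = sqrt(a^2 + b^2) = sqrt((-37*sqrt(2)/2)^2 + (-37*sqrt(2)/2)^2) = sqrt(1369/2 + 1369/2) = sqrt(1369) = 37
θ = arctan(b/a) = arctan(-26.163/-26.163) (quadrant-adjusted) = 225°
z = 37(cos 225° + i sin 225°)


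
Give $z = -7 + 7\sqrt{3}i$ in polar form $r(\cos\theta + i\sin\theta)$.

r = |z| = sqrt(a^2 + b^2) = sqrt((-7)^2 + (7*sqrt(3))^2) = sqrt(49 + 147) = sqrt(196) = 14
θ = arctan(b/a) = arctan(12.1244/-7) (quadrant-adjusted) = 120°
z = 14(cos 120° + i sin 120°)


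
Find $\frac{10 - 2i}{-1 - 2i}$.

Multiply numerator and denominator by conjugate (-1 + 2i):
= (10 - 2i)(-1 + 2i) / ((-1)^2 + (-2)^2)
= (-6 + 22i) / 5
= -6/5 + (22/5)i


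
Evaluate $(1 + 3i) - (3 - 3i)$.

(1 - 3) + (3 - (-3))i = -2 + 6i


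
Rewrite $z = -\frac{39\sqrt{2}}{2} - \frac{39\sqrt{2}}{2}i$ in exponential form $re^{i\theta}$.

r = |z| = sqrt((-39*sqrt(2)/2)^2 + (-39*sqrt(2)/2)^2) = sqrt(1521/2 + 1521/2) = sqrt(1521) = 39
θ = arctan(b/a) = arctan(-27.5772/-27.5772) (quadrant-adjusted) = 225° = 5π/4
z = 39e^(i*5π/4)


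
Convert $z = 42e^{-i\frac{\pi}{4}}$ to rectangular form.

a = r cos θ = 42 * sqrt(2)/2 = 21*sqrt(2)
b = r sin θ = 42 * -sqrt(2)/2 = -21*sqrt(2)
z = 21*sqrt(2) - 21*sqrt(2)i


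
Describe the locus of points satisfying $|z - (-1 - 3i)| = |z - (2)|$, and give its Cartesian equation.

|z - z1| = |z - z2| means z is equidistant from z1 and z2,
i.e. the perpendicular bisector of the segment from (-1, -3) to (2, 0) (midpoint (1/2, -3/2)).
With z = x + yi, square both sides:
(x - (-1))^2 + (y - (-3))^2 = (x - 2)^2 + (y - 0)^2
The x^2 and y^2 terms cancel: 6x + 6y = 4 - 10 = -6
Simplify: x + y = -1
Locus: Perpendicular bisector of the segment from (-1, -3) to (2, 0): the line x + y = -1


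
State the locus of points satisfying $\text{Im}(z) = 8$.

Im(z) = y where z = x + yi; the equation y = 8 is satisfied by all points with that y-coordinate
Locus: Horizontal line y = 8


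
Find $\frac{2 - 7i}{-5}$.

Divisor is real, so divide each part by -5:
= -2/5 + (7/5)i


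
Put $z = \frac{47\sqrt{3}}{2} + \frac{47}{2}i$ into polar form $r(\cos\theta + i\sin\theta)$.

r = |z| = sqrt(a^2 + b^2) = sqrt((47*sqrt(3)/2)^2 + (47/2)^2) = sqrt(6627/4 + 2209/4) = sqrt(2209) = 47
θ = arctan(b/a) = arctan(23.5/40.7032) (quadrant-adjusted) = 30°
z = 47(cos 30° + i sin 30°)


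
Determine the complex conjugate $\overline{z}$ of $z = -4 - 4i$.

If z = a + bi, then conjugate(z) = a - bi
conjugate(-4 - 4i) = -4 + 4i


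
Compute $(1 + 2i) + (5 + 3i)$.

(1 + 5) + (2 + 3)i = 6 + 5i


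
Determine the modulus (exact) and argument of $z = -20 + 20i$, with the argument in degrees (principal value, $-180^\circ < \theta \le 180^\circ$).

|z| = sqrt((-20)^2 + 20^2) = sqrt(800)
arg(z) = arctan(b/a) = arctan(20/-20) (quadrant-adjusted) = 135°


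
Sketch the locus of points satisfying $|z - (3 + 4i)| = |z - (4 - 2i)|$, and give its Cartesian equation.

|z - z1| = |z - z2| means z is equidistant from z1 and z2,
i.e. the perpendicular bisector of the segment from (3, 4) to (4, -2) (midpoint (7/2, 1)).
With z = x + yi, square both sides:
(x - 3)^2 + (y - 4)^2 = (x - 4)^2 + (y - (-2))^2
The x^2 and y^2 terms cancel: 2x + (-12)y = 20 - 25 = -5
Simplify: 2x - 12y = -5
Locus: Perpendicular bisector of the segment from (3, 4) to (4, -2): the line 2x - 12y = -5


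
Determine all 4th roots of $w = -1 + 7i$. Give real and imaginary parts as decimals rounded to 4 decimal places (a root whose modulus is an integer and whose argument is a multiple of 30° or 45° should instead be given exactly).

|w| = sqrt(50) ≈ 7.071068, arg(w) ≈ 98.130102°
Root modulus = sqrt(50)^(1/4) ≈ 1.630689
Root arguments: θ_k = (arg(w) + 360°k)/4 for k = 0, 1, ..., 3
Compute each root as (root modulus)(cos θ_k + i sin θ_k) using full-precision intermediates, then round to 4 decimal places.
Roots: 1.4835 + 0.6771i, -0.6771 + 1.4835i, -1.4835 - 0.6771i, 0.6771 - 1.4835i


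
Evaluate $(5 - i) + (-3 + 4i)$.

(5 + (-3)) + (-1 + 4)i = 2 + 3i


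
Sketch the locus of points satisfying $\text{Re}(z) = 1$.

Re(z) = x where z = x + yi; the equation x = 1 is satisfied by all points with that x-coordinate
Locus: Vertical line x = 1


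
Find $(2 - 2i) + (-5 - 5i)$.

(2 + (-5)) + (-2 + (-5))i = -3 - 7i


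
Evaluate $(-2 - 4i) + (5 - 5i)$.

(-2 + 5) + (-4 + (-5))i = 3 - 9i


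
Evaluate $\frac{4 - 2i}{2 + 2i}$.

Multiply numerator and denominator by conjugate (2 - 2i):
= (4 - 2i)(2 - 2i) / (2^2 + 2^2)
= (4 - 12i) / 8
Divide through by 4: (1 - 3i) / 2
= 1/2 - (3/2)i


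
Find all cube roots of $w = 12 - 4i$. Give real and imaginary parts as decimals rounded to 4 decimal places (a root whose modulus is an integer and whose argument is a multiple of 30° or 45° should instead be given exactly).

|w| = sqrt(160) ≈ 12.649111, arg(w) ≈ 341.565051°
Root modulus = sqrt(160)^(1/3) ≈ 2.329986
Root arguments: θ_k = (arg(w) + 360°k)/3 for k = 0, 1, ..., 2
Compute each root as (root modulus)(cos θ_k + i sin θ_k) using full-precision intermediates, then round to 4 decimal places.
Roots: -0.9423 + 2.1309i, -1.3743 - 1.8815i, 2.3166 - 0.2494i


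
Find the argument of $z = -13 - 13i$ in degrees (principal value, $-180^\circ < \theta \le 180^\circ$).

θ = arctan(b/a) = arctan(-13/-13) (quadrant-adjusted) = -135°


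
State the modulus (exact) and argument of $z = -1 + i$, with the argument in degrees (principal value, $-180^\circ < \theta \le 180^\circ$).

|z| = sqrt((-1)^2 + 1^2) = sqrt(2)
arg(z) = arctan(b/a) = arctan(1/-1) (quadrant-adjusted) = 135°


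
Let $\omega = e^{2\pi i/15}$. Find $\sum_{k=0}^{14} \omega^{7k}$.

Let ζ = ω^7 = e^(2πi·7/15). Since 15 ∤ 7, ζ ≠ 1.
Sum = Σ_{k=0}^{14} ζ^k = (ζ^15 - 1)/(ζ - 1) = (ω^{7·15} - 1)/(ζ - 1) = (1 - 1)/(ζ - 1) = 0


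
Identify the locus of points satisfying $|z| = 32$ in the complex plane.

|z| = 32 means sqrt(x^2 + y^2) = 32
This is a circle of radius 32 centered at the origin


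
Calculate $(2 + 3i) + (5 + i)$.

(2 + 5) + (3 + 1)i = 7 + 4i


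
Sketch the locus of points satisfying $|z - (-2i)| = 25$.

|z - z0| = r describes a circle centered at z0 with radius r
Here z0 = -2i and r = 25
Locus: Circle centered at (0, -2) with radius 25


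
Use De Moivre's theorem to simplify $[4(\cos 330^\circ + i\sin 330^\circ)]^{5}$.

By De Moivre: z^n = r^n(cos(nθ) + i sin(nθ))
= 4^5(cos(5*330°) + i sin(5*330°))
= 1024(cos 210° + i sin 210°)
= -512*sqrt(3) - 512i


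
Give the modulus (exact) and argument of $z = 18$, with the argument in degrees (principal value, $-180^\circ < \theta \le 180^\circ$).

|z| = sqrt(18^2 + 0^2) = 18
b = 0 and a > 0, so z lies on the positive real axis: arg(z) = 0°


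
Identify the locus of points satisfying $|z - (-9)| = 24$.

|z - z0| = r describes a circle centered at z0 with radius r
Here z0 = -9 and r = 24
Locus: Circle centered at (-9, 0) with radius 24


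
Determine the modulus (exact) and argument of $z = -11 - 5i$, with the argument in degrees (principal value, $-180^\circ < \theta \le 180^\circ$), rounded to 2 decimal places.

|z| = sqrt((-11)^2 + (-5)^2) = sqrt(146)
arg(z) = arctan(b/a) = arctan(-5/-11) (quadrant-adjusted) = -155.56°


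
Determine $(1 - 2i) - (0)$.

(1 - 0) + (-2 - 0)i = 1 - 2i


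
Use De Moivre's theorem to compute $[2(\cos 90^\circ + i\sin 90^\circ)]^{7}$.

By De Moivre: z^n = r^n(cos(nθ) + i sin(nθ))
= 2^7(cos(7*90°) + i sin(7*90°))
= 128(cos 270° + i sin 270°)
= -128i


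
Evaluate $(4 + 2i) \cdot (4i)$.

(a1*a2 - b1*b2) + (a1*b2 + b1*a2)i
= (0 - 8) + (16 + 0)i
= -8 + 16i


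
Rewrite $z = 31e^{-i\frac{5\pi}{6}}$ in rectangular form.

a = r cos θ = 31 * -sqrt(3)/2 = -31*sqrt(3)/2
b = r sin θ = 31 * -1/2 = -31/2
z = -31*sqrt(3)/2 - (31/2)i


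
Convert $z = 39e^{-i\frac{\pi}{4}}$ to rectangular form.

a = r cos θ = 39 * sqrt(2)/2 = 39*sqrt(2)/2
b = r sin θ = 39 * -sqrt(2)/2 = -39*sqrt(2)/2
z = 39*sqrt(2)/2 - (39*sqrt(2)/2)i


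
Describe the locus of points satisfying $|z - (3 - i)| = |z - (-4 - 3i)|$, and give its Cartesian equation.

|z - z1| = |z - z2| means z is equidistant from z1 and z2,
i.e. the perpendicular bisector of the segment from (3, -1) to (-4, -3) (midpoint (-1/2, -2)).
With z = x + yi, square both sides:
(x - 3)^2 + (y - (-1))^2 = (x - (-4))^2 + (y - (-3))^2
The x^2 and y^2 terms cancel: -14x + (-4)y = 25 - 10 = 15
Simplify: 14x + 4y = -15
Locus: Perpendicular bisector of the segment from (3, -1) to (-4, -3): the line 14x + 4y = -15


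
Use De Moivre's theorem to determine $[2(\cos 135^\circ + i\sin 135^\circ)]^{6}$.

By De Moivre: z^n = r^n(cos(nθ) + i sin(nθ))
= 2^6(cos(6*135°) + i sin(6*135°))
= 64(cos 90° + i sin 90°)
= 64i


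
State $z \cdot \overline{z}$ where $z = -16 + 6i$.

z * conjugate(z) = |z|^2 = a^2 + b^2
= (-16)^2 + 6^2 = 292


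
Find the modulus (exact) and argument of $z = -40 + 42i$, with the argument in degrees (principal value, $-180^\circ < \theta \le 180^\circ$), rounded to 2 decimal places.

|z| = sqrt((-40)^2 + 42^2) = 58
arg(z) = arctan(b/a) = arctan(42/-40) (quadrant-adjusted) = 133.60°


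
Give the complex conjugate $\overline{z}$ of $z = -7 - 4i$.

If z = a + bi, then conjugate(z) = a - bi
conjugate(-7 - 4i) = -7 + 4i


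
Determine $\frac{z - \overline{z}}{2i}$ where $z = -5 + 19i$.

z - conjugate(z) = 2bi
(z - conjugate(z))/(2i) = 2bi/(2i) = b = 19


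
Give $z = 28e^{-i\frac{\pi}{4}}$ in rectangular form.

a = r cos θ = 28 * sqrt(2)/2 = 14*sqrt(2)
b = r sin θ = 28 * -sqrt(2)/2 = -14*sqrt(2)
z = 14*sqrt(2) - 14*sqrt(2)i


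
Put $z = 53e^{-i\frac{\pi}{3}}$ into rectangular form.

a = r cos θ = 53 * 1/2 = 53/2
b = r sin θ = 53 * -sqrt(3)/2 = -53*sqrt(3)/2
z = 53/2 - (53*sqrt(3)/2)i


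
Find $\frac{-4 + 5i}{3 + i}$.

Multiply numerator and denominator by conjugate (3 - i):
= (-4 + 5i)(3 - i) / (3^2 + 1^2)
= (-7 + 19i) / 10
= -7/10 + (19/10)i


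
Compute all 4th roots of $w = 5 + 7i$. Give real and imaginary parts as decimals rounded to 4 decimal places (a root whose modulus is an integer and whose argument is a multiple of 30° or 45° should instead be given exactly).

|w| = sqrt(74) ≈ 8.602325, arg(w) ≈ 54.462322°
Root modulus = sqrt(74)^(1/4) ≈ 1.712592
Root arguments: θ_k = (arg(w) + 360°k)/4 for k = 0, 1, ..., 3
Compute each root as (root modulus)(cos θ_k + i sin θ_k) using full-precision intermediates, then round to 4 decimal places.
Roots: 1.6645 + 0.4032i, -0.4032 + 1.6645i, -1.6645 - 0.4032i, 0.4032 - 1.6645i


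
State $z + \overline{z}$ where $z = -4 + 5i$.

z + conjugate(z) = (a + bi) + (a - bi) = 2a
= 2 * (-4) = -8


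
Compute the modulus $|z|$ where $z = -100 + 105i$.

|z| = sqrt(a^2 + b^2) = sqrt((-100)^2 + 105^2) = sqrt(21025) = 145


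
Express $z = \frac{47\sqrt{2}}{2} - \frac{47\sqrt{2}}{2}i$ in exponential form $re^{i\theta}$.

r = |z| = sqrt((47*sqrt(2)/2)^2 + (-47*sqrt(2)/2)^2) = sqrt(2209/2 + 2209/2) = sqrt(2209) = 47
θ = arctan(b/a) = arctan(-33.234/33.234) (quadrant-adjusted) = -45° = -π/4
z = 47e^(-i*π/4)


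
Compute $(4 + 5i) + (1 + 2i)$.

(4 + 1) + (5 + 2)i = 5 + 7i


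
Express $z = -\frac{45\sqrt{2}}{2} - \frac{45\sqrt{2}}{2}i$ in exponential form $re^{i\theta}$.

r = |z| = sqrt((-45*sqrt(2)/2)^2 + (-45*sqrt(2)/2)^2) = sqrt(2025/2 + 2025/2) = sqrt(2025) = 45
θ = arctan(b/a) = arctan(-31.8198/-31.8198) (quadrant-adjusted) = 225° = 5π/4
z = 45e^(i*5π/4)


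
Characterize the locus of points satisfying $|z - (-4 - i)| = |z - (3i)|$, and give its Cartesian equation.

|z - z1| = |z - z2| means z is equidistant from z1 and z2,
i.e. the perpendicular bisector of the segment from (-4, -1) to (0, 3) (midpoint (-2, 1)).
With z = x + yi, square both sides:
(x - (-4))^2 + (y - (-1))^2 = (x - 0)^2 + (y - 3)^2
The x^2 and y^2 terms cancel: 8x + 8y = 9 - 17 = -8
Simplify: x + y = -1
Locus: Perpendicular bisector of the segment from (-4, -1) to (0, 3): the line x + y = -1


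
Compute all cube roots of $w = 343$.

|w| = 343, arg(w) = 0°
Root modulus = 343^(1/3) = 7
Root arguments: θ_k = (0° + 360°k)/3 for k = 0, 1, ..., 2
Roots: 7, -7/2 + (7*sqrt(3)/2)i, -7/2 - (7*sqrt(3)/2)i


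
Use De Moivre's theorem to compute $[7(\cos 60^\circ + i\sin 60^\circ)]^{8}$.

By De Moivre: z^n = r^n(cos(nθ) + i sin(nθ))
= 7^8(cos(8*60°) + i sin(8*60°))
= 5764801(cos 120° + i sin 120°)
= -5764801/2 + (5764801*sqrt(3)/2)i


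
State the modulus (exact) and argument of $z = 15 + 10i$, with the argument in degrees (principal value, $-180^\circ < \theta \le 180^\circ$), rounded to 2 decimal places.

|z| = sqrt(15^2 + 10^2) = sqrt(325)
arg(z) = arctan(b/a) = arctan(10/15) (quadrant-adjusted) = 33.69°


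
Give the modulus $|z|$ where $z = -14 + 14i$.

|z| = sqrt(a^2 + b^2) = sqrt((-14)^2 + 14^2) = sqrt(392) = sqrt(392)


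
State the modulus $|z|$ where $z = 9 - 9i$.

|z| = sqrt(a^2 + b^2) = sqrt(9^2 + (-9)^2) = sqrt(162) = sqrt(162)


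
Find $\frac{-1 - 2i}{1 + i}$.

Multiply numerator and denominator by conjugate (1 - i):
= (-1 - 2i)(1 - i) / (1^2 + 1^2)
= (-3 - i) / 2
= -3/2 - (1/2)i


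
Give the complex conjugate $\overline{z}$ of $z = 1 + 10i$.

If z = a + bi, then conjugate(z) = a - bi
conjugate(1 + 10i) = 1 - 10i


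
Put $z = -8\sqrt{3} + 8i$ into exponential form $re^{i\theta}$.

r = |z| = sqrt((-8*sqrt(3))^2 + (8)^2) = sqrt(192 + 64) = sqrt(256) = 16
θ = arctan(b/a) = arctan(8/-13.8564) (quadrant-adjusted) = 150° = 5π/6
z = 16e^(i*5π/6)


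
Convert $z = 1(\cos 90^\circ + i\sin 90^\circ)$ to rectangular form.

a = r cos θ = 1 * 0 = 0
b = r sin θ = 1 * 1 = 1
z = i


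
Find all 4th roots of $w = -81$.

|w| = 81, arg(w) = 180°
Root modulus = 81^(1/4) = 3
Root arguments: θ_k = (180° + 360°k)/4 for k = 0, 1, ..., 3
Roots: 3*sqrt(2)/2 + (3*sqrt(2)/2)i, -3*sqrt(2)/2 + (3*sqrt(2)/2)i, -3*sqrt(2)/2 - (3*sqrt(2)/2)i, 3*sqrt(2)/2 - (3*sqrt(2)/2)i


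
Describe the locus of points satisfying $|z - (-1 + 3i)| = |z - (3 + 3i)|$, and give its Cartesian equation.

|z - z1| = |z - z2| means z is equidistant from z1 and z2,
i.e. the perpendicular bisector of the segment from (-1, 3) to (3, 3) (midpoint (1, 3)).
With z = x + yi, square both sides:
(x - (-1))^2 + (y - 3)^2 = (x - 3)^2 + (y - 3)^2
The x^2 and y^2 terms cancel: 8x + 0y = 18 - 10 = 8
Simplify: x = 1
Locus: Perpendicular bisector of the segment from (-1, 3) to (3, 3): the line x = 1


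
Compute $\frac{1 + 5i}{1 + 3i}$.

Multiply numerator and denominator by conjugate (1 - 3i):
= (1 + 5i)(1 - 3i) / (1^2 + 3^2)
= (16 + 2i) / 10
Divide through by 2: (8 + i) / 5
= 8/5 + (1/5)i


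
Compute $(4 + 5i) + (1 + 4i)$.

(4 + 1) + (5 + 4)i = 5 + 9i


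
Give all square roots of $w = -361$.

|w| = 361, arg(w) = 180°
Root modulus = 361^(1/2) = 19
Root arguments: θ_k = (180° + 360°k)/2 for k = 0, 1, ..., 1
Roots: 19i, -19i


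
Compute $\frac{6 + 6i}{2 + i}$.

Multiply numerator and denominator by conjugate (2 - i):
= (6 + 6i)(2 - i) / (2^2 + 1^2)
= (18 + 6i) / 5
= 18/5 + (6/5)i


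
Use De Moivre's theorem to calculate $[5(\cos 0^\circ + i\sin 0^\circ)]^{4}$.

By De Moivre: z^n = r^n(cos(nθ) + i sin(nθ))
= 5^4(cos(4*0°) + i sin(4*0°))
= 625(cos 0° + i sin 0°)
= 625


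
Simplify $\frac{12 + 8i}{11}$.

Divisor is real, so divide each part by 11:
= 12/11 + (8/11)i


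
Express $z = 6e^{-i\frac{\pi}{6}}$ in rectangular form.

a = r cos θ = 6 * sqrt(3)/2 = 3*sqrt(3)
b = r sin θ = 6 * -1/2 = -3
z = 3*sqrt(3) - 3i


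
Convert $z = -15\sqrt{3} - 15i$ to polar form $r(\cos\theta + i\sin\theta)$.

r = |z| = sqrt(a^2 + b^2) = sqrt((-15*sqrt(3))^2 + (-15)^2) = sqrt(675 + 225) = sqrt(900) = 30
θ = arctan(b/a) = arctan(-15/-25.9808) (quadrant-adjusted) = 210°
z = 30(cos 210° + i sin 210°)


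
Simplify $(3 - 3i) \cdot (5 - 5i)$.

(a1*a2 - b1*b2) + (a1*b2 + b1*a2)i
= (15 - 15) + (-15 + (-15))i
= -30i


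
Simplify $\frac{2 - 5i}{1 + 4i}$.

Multiply numerator and denominator by conjugate (1 - 4i):
= (2 - 5i)(1 - 4i) / (1^2 + 4^2)
= (-18 - 13i) / 17
= -18/17 - (13/17)i


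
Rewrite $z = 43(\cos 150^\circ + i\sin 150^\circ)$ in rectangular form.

a = r cos θ = 43 * -sqrt(3)/2 = -43*sqrt(3)/2
b = r sin θ = 43 * 1/2 = 43/2
z = -43*sqrt(3)/2 + (43/2)i


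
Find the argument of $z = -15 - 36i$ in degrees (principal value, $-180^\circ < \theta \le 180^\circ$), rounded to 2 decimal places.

θ = arctan(b/a) = arctan(-36/-15) (quadrant-adjusted) = -112.62°


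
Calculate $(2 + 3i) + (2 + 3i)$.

(2 + 2) + (3 + 3)i = 4 + 6i


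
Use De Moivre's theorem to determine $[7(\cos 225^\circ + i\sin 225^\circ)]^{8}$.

By De Moivre: z^n = r^n(cos(nθ) + i sin(nθ))
= 7^8(cos(8*225°) + i sin(8*225°))
= 5764801(cos 0° + i sin 0°)
= 5764801


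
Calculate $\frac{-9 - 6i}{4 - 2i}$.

Multiply numerator and denominator by conjugate (4 + 2i):
= (-9 - 6i)(4 + 2i) / (4^2 + (-2)^2)
= (-24 - 42i) / 20
Divide through by 2: (-12 - 21i) / 10
= -6/5 - (21/10)i


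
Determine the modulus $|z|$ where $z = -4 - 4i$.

|z| = sqrt(a^2 + b^2) = sqrt((-4)^2 + (-4)^2) = sqrt(32) = sqrt(32)


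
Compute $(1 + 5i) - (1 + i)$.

(1 - 1) + (5 - 1)i = 4i


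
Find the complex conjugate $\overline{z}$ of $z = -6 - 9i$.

If z = a + bi, then conjugate(z) = a - bi
conjugate(-6 - 9i) = -6 + 9i


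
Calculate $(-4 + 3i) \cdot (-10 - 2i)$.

(a1*a2 - b1*b2) + (a1*b2 + b1*a2)i
= (40 - (-6)) + (8 + (-30))i
= 46 - 22i


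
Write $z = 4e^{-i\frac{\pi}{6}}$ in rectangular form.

a = r cos θ = 4 * sqrt(3)/2 = 2*sqrt(3)
b = r sin θ = 4 * -1/2 = -2
z = 2*sqrt(3) - 2i


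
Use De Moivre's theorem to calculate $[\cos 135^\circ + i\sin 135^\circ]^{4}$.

By De Moivre: z^n = r^n(cos(nθ) + i sin(nθ))
= 1^4(cos(4*135°) + i sin(4*135°))
= 1(cos 180° + i sin 180°)
= -1


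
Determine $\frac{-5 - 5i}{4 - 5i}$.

Multiply numerator and denominator by conjugate (4 + 5i):
= (-5 - 5i)(4 + 5i) / (4^2 + (-5)^2)
= (5 - 45i) / 41
= 5/41 - (45/41)i


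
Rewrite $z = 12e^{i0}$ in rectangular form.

a = r cos θ = 12 * 1 = 12
b = r sin θ = 12 * 0 = 0
z = 12


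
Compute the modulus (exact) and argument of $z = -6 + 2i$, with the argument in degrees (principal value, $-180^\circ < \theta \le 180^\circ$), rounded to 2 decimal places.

|z| = sqrt((-6)^2 + 2^2) = sqrt(40)
arg(z) = arctan(b/a) = arctan(2/-6) (quadrant-adjusted) = 161.57°


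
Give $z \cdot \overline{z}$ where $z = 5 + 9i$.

z * conjugate(z) = |z|^2 = a^2 + b^2
= 5^2 + 9^2 = 106


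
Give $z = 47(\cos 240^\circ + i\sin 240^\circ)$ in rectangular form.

a = r cos θ = 47 * -1/2 = -47/2
b = r sin θ = 47 * -sqrt(3)/2 = -47*sqrt(3)/2
z = -47/2 - (47*sqrt(3)/2)i


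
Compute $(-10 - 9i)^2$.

(a + bi)^2 = a^2 - b^2 + 2abi
= (-10)^2 - (-9)^2 + 2*(-10)*(-9)i
= 19 + 180i


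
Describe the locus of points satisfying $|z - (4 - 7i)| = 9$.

|z - z0| = r describes a circle centered at z0 with radius r
Here z0 = 4 - 7i and r = 9
Locus: Circle centered at (4, -7) with radius 9


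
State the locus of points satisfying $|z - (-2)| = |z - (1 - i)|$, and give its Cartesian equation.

|z - z1| = |z - z2| means z is equidistant from z1 and z2,
i.e. the perpendicular bisector of the segment from (-2, 0) to (1, -1) (midpoint (-1/2, -1/2)).
With z = x + yi, square both sides:
(x - (-2))^2 + (y - 0)^2 = (x - 1)^2 + (y - (-1))^2
The x^2 and y^2 terms cancel: 6x + (-2)y = 2 - 4 = -2
Simplify: 3x - y = -1
Locus: Perpendicular bisector of the segment from (-2, 0) to (1, -1): the line 3x - y = -1


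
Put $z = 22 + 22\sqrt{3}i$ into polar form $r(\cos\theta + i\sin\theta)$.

r = |z| = sqrt(a^2 + b^2) = sqrt((22)^2 + (22*sqrt(3))^2) = sqrt(484 + 1452) = sqrt(1936) = 44
θ = arctan(b/a) = arctan(38.1051/22) (quadrant-adjusted) = 60°
z = 44(cos 60° + i sin 60°)


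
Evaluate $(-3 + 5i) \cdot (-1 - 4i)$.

(a1*a2 - b1*b2) + (a1*b2 + b1*a2)i
= (3 - (-20)) + (12 + (-5))i
= 23 + 7i


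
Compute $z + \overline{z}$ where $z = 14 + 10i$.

z + conjugate(z) = (a + bi) + (a - bi) = 2a
= 2 * 14 = 28


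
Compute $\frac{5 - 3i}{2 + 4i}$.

Multiply numerator and denominator by conjugate (2 - 4i):
= (5 - 3i)(2 - 4i) / (2^2 + 4^2)
= (-2 - 26i) / 20
Divide through by 2: (-1 - 13i) / 10
= -1/10 - (13/10)i


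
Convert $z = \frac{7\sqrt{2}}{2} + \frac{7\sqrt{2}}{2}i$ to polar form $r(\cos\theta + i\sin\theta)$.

r = |z| = sqrt(a^2 + b^2) = sqrt((7*sqrt(2)/2)^2 + (7*sqrt(2)/2)^2) = sqrt(49/2 + 49/2) = sqrt(49) = 7
θ = arctan(b/a) = arctan(4.9497/4.9497) (quadrant-adjusted) = 45°
z = 7(cos 45° + i sin 45°)


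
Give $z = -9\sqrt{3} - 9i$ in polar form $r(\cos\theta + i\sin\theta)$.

r = |z| = sqrt(a^2 + b^2) = sqrt((-9*sqrt(3))^2 + (-9)^2) = sqrt(243 + 81) = sqrt(324) = 18
θ = arctan(b/a) = arctan(-9/-15.5885) (quadrant-adjusted) = 210°
z = 18(cos 210° + i sin 210°)


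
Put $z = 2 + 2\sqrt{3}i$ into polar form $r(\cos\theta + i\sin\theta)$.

r = |z| = sqrt(a^2 + b^2) = sqrt((2)^2 + (2*sqrt(3))^2) = sqrt(4 + 12) = sqrt(16) = 4
θ = arctan(b/a) = arctan(3.4641/2) (quadrant-adjusted) = 60°
z = 4(cos 60° + i sin 60°)


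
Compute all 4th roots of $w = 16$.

|w| = 16, arg(w) = 0°
Root modulus = 16^(1/4) = 2
Root arguments: θ_k = (0° + 360°k)/4 for k = 0, 1, ..., 3
Roots: 2, 2i, -2, -2i


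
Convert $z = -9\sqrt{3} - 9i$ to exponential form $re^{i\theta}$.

r = |z| = sqrt((-9*sqrt(3))^2 + (-9)^2) = sqrt(243 + 81) = sqrt(324) = 18
θ = arctan(b/a) = arctan(-9/-15.5885) (quadrant-adjusted) = -150° = -5π/6
z = 18e^(-i*5π/6)


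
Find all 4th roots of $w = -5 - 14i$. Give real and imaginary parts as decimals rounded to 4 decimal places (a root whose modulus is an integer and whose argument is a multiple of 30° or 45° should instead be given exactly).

|w| = sqrt(221) ≈ 14.866069, arg(w) ≈ 250.346176°
Root modulus = sqrt(221)^(1/4) ≈ 1.963582
Root arguments: θ_k = (arg(w) + 360°k)/4 for k = 0, 1, ..., 3
Compute each root as (root modulus)(cos θ_k + i sin θ_k) using full-precision intermediates, then round to 4 decimal places.
Roots: 0.9040 + 1.7431i, -1.7431 + 0.9040i, -0.9040 - 1.7431i, 1.7431 - 0.9040i


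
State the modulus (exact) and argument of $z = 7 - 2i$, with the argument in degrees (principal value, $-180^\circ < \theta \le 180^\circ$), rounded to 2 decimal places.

|z| = sqrt(7^2 + (-2)^2) = sqrt(53)
arg(z) = arctan(b/a) = arctan(-2/7) (quadrant-adjusted) = -15.95°


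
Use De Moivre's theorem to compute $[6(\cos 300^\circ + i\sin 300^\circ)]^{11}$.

By De Moivre: z^n = r^n(cos(nθ) + i sin(nθ))
= 6^11(cos(11*300°) + i sin(11*300°))
= 362797056(cos 60° + i sin 60°)
= 181398528 + 181398528*sqrt(3)i


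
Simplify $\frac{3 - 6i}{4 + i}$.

Multiply numerator and denominator by conjugate (4 - i):
= (3 - 6i)(4 - i) / (4^2 + 1^2)
= (6 - 27i) / 17
= 6/17 - (27/17)i


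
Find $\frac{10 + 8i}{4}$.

Divisor is real, so divide each part by 4:
= 5/2 + 2i


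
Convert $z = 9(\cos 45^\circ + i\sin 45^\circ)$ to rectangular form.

a = r cos θ = 9 * sqrt(2)/2 = 9*sqrt(2)/2
b = r sin θ = 9 * sqrt(2)/2 = 9*sqrt(2)/2
z = 9*sqrt(2)/2 + (9*sqrt(2)/2)i


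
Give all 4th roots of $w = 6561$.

|w| = 6561, arg(w) = 0°
Root modulus = 6561^(1/4) = 9
Root arguments: θ_k = (0° + 360°k)/4 for k = 0, 1, ..., 3
Roots: 9, 9i, -9, -9i


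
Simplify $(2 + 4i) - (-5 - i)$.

(2 - (-5)) + (4 - (-1))i = 7 + 5i


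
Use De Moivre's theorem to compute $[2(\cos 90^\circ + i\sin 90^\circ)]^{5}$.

By De Moivre: z^n = r^n(cos(nθ) + i sin(nθ))
= 2^5(cos(5*90°) + i sin(5*90°))
= 32(cos 90° + i sin 90°)
= 32i


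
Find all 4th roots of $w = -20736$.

|w| = 20736, arg(w) = 180°
Root modulus = 20736^(1/4) = 12
Root arguments: θ_k = (180° + 360°k)/4 for k = 0, 1, ..., 3
Roots: 6*sqrt(2) + 6*sqrt(2)i, -6*sqrt(2) + 6*sqrt(2)i, -6*sqrt(2) - 6*sqrt(2)i, 6*sqrt(2) - 6*sqrt(2)i


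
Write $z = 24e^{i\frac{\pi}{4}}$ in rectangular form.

a = r cos θ = 24 * sqrt(2)/2 = 12*sqrt(2)
b = r sin θ = 24 * sqrt(2)/2 = 12*sqrt(2)
z = 12*sqrt(2) + 12*sqrt(2)i


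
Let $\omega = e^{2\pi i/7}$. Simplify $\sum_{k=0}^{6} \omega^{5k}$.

Let ζ = ω^5 = e^(2πi·5/7). Since 7 ∤ 5, ζ ≠ 1.
Sum = Σ_{k=0}^{6} ζ^k = (ζ^7 - 1)/(ζ - 1) = (ω^{5·7} - 1)/(ζ - 1) = (1 - 1)/(ζ - 1) = 0


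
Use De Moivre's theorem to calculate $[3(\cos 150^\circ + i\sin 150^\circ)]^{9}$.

By De Moivre: z^n = r^n(cos(nθ) + i sin(nθ))
= 3^9(cos(9*150°) + i sin(9*150°))
= 19683(cos 270° + i sin 270°)
= -19683i


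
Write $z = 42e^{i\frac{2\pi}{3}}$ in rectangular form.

a = r cos θ = 42 * -1/2 = -21
b = r sin θ = 42 * sqrt(3)/2 = 21*sqrt(3)
z = -21 + 21*sqrt(3)i


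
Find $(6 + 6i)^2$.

(a + bi)^2 = a^2 - b^2 + 2abi
= 6^2 - 6^2 + 2*6*6i
= 72i


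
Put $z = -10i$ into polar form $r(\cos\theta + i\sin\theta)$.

r = |z| = sqrt(a^2 + b^2) = sqrt((0)^2 + (-10)^2) = sqrt(0 + 100) = sqrt(100) = 10
a = 0 and b < 0, so z lies on the negative imaginary axis: θ = 270°
z = 10(cos 270° + i sin 270°)


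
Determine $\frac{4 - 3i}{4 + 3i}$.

Multiply numerator and denominator by conjugate (4 - 3i):
= (4 - 3i)(4 - 3i) / (4^2 + 3^2)
= (7 - 24i) / 25
= 7/25 - (24/25)i


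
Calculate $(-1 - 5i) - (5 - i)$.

(-1 - 5) + (-5 - (-1))i = -6 - 4i


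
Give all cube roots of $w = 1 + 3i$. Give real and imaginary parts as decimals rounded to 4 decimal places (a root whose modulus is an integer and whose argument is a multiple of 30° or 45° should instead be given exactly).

|w| = sqrt(10) ≈ 3.162278, arg(w) ≈ 71.565051°
Root modulus = sqrt(10)^(1/3) ≈ 1.467799
Root arguments: θ_k = (arg(w) + 360°k)/3 for k = 0, 1, ..., 2
Compute each root as (root modulus)(cos θ_k + i sin θ_k) using full-precision intermediates, then round to 4 decimal places.
Roots: 1.3424 + 0.5936i, -1.1853 + 0.8658i, -0.1571 - 1.4594i


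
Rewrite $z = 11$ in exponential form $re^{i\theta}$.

r = |z| = sqrt((11)^2 + (0)^2) = sqrt(121 + 0) = sqrt(121) = 11
b = 0 and a > 0, so z lies on the positive real axis: θ = 0
z = 11e^(i*0) = 11


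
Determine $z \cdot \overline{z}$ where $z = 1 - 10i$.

z * conjugate(z) = |z|^2 = a^2 + b^2
= 1^2 + (-10)^2 = 101


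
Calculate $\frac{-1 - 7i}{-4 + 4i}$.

Multiply numerator and denominator by conjugate (-4 - 4i):
= (-1 - 7i)(-4 - 4i) / ((-4)^2 + 4^2)
= (-24 + 32i) / 32
Divide through by 8: (-3 + 4i) / 4
= -3/4 + i


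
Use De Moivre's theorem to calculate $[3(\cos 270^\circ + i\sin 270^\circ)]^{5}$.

By De Moivre: z^n = r^n(cos(nθ) + i sin(nθ))
= 3^5(cos(5*270°) + i sin(5*270°))
= 243(cos 270° + i sin 270°)
= -243i


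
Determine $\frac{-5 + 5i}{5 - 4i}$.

Multiply numerator and denominator by conjugate (5 + 4i):
= (-5 + 5i)(5 + 4i) / (5^2 + (-4)^2)
= (-45 + 5i) / 41
= -45/41 + (5/41)i


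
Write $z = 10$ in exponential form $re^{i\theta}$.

r = |z| = sqrt((10)^2 + (0)^2) = sqrt(100 + 0) = sqrt(100) = 10
b = 0 and a > 0, so z lies on the positive real axis: θ = 0
z = 10e^(i*0) = 10


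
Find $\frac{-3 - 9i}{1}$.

Divisor is real, so divide each part by 1:
= -3 - 9i


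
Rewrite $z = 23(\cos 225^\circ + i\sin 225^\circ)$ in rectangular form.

a = r cos θ = 23 * -sqrt(2)/2 = -23*sqrt(2)/2
b = r sin θ = 23 * -sqrt(2)/2 = -23*sqrt(2)/2
z = -23*sqrt(2)/2 - (23*sqrt(2)/2)i


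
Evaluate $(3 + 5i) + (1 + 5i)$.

(3 + 1) + (5 + 5)i = 4 + 10i


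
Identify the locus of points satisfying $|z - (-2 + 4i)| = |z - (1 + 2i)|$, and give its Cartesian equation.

|z - z1| = |z - z2| means z is equidistant from z1 and z2,
i.e. the perpendicular bisector of the segment from (-2, 4) to (1, 2) (midpoint (-1/2, 3)).
With z = x + yi, square both sides:
(x - (-2))^2 + (y - 4)^2 = (x - 1)^2 + (y - 2)^2
The x^2 and y^2 terms cancel: 6x + (-4)y = 5 - 20 = -15
Simplify: 6x - 4y = -15
Locus: Perpendicular bisector of the segment from (-2, 4) to (1, 2): the line 6x - 4y = -15


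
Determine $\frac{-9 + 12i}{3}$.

Divisor is real, so divide each part by 3:
= -3 + 4i


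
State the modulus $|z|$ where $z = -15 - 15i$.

|z| = sqrt(a^2 + b^2) = sqrt((-15)^2 + (-15)^2) = sqrt(450) = sqrt(450)


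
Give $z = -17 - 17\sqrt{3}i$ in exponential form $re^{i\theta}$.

r = |z| = sqrt((-17)^2 + (-17*sqrt(3))^2) = sqrt(289 + 867) = sqrt(1156) = 34
θ = arctan(b/a) = arctan(-29.4449/-17) (quadrant-adjusted) = 240° = 4π/3
z = 34e^(i*4π/3)


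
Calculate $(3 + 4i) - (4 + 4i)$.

(3 - 4) + (4 - 4)i = -1


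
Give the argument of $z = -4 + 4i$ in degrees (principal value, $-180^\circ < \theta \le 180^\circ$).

θ = arctan(b/a) = arctan(4/-4) (quadrant-adjusted) = 135°


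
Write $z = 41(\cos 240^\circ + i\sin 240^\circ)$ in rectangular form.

a = r cos θ = 41 * -1/2 = -41/2
b = r sin θ = 41 * -sqrt(3)/2 = -41*sqrt(3)/2
z = -41/2 - (41*sqrt(3)/2)i


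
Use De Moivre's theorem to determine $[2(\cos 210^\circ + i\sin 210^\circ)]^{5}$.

By De Moivre: z^n = r^n(cos(nθ) + i sin(nθ))
= 2^5(cos(5*210°) + i sin(5*210°))
= 32(cos 330° + i sin 330°)
= 16*sqrt(3) - 16i


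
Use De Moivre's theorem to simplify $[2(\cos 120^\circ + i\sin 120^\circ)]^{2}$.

By De Moivre: z^n = r^n(cos(nθ) + i sin(nθ))
= 2^2(cos(2*120°) + i sin(2*120°))
= 4(cos 240° + i sin 240°)
= -2 - 2*sqrt(3)i


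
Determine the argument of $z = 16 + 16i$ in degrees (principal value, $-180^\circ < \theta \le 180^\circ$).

θ = arctan(b/a) = arctan(16/16) (quadrant-adjusted) = 45°


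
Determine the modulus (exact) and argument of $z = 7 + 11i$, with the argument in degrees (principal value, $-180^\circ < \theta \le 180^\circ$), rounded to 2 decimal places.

|z| = sqrt(7^2 + 11^2) = sqrt(170)
arg(z) = arctan(b/a) = arctan(11/7) (quadrant-adjusted) = 57.53°


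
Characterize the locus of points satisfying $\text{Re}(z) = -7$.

Re(z) = x where z = x + yi; the equation x = -7 is satisfied by all points with that x-coordinate
Locus: Vertical line x = -7


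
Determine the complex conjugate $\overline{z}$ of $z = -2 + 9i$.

If z = a + bi, then conjugate(z) = a - bi
conjugate(-2 + 9i) = -2 - 9i


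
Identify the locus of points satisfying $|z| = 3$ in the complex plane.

|z| = 3 means sqrt(x^2 + y^2) = 3
This is a circle of radius 3 centered at the origin


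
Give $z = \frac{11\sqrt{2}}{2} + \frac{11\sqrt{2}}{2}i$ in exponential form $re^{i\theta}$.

r = |z| = sqrt((11*sqrt(2)/2)^2 + (11*sqrt(2)/2)^2) = sqrt(121/2 + 121/2) = sqrt(121) = 11
θ = arctan(b/a) = arctan(7.7782/7.7782) (quadrant-adjusted) = 45° = π/4
z = 11e^(i*π/4)


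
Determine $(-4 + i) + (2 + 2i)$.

(-4 + 2) + (1 + 2)i = -2 + 3i


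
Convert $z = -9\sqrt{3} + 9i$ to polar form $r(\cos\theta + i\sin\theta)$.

r = |z| = sqrt(a^2 + b^2) = sqrt((-9*sqrt(3))^2 + (9)^2) = sqrt(243 + 81) = sqrt(324) = 18
θ = arctan(b/a) = arctan(9/-15.5885) (quadrant-adjusted) = 150°
z = 18(cos 150° + i sin 150°)


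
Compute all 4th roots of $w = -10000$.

|w| = 10000, arg(w) = 180°
Root modulus = 10000^(1/4) = 10
Root arguments: θ_k = (180° + 360°k)/4 for k = 0, 1, ..., 3
Roots: 5*sqrt(2) + 5*sqrt(2)i, -5*sqrt(2) + 5*sqrt(2)i, -5*sqrt(2) - 5*sqrt(2)i, 5*sqrt(2) - 5*sqrt(2)i


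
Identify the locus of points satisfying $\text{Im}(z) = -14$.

Im(z) = y where z = x + yi; the equation y = -14 is satisfied by all points with that y-coordinate
Locus: Horizontal line y = -14
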